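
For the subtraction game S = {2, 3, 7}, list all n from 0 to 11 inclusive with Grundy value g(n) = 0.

Compute g(0), g(1), … for moves {2, 3, 7}:
g(0) = mex{} = 0
g(1) = mex{} = 0
g(2) = mex{0} = 1
g(3) = mex{0} = 1
g(4) = mex{0,1} = 2
g(5) = mex{1} = 0
g(6) = mex{1,2} = 0
g(7) = mex{0,2} = 1
g(8) = mex{0} = 1
g(9) = mex{0,1} = 2
g(10) = mex{1} = 0
g(11) = mex{1,2} = 0
The P-positions (g = 0) in 0..11 are 0, 1, 5, 6, 10, 11.

0, 1, 5, 6, 10, 11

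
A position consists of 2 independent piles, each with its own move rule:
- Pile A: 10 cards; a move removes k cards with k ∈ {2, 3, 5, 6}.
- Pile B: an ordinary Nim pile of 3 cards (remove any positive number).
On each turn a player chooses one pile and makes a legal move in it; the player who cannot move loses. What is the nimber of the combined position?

2

Build the Grundy sequence for pile A with g(k) = mex{g(k−s) : s ∈ {2, 3, 5, 6}, s ≤ k}:
k:     0  1  2  3  4  5  6  7  8  9 10
g(k):  0  0  1  1  2  2  3  3  0  0  1
So g(10) = 1.
Pile B is a plain Nim pile of size 3, so its Grundy value is 3.
By the Sprague-Grundy theorem, the Grundy value of a sum of independent games is the XOR of the component values.
Combined value = 1 XOR 3 = 2.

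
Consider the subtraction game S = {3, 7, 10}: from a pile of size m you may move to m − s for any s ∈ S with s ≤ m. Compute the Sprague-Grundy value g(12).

Build the Grundy sequence with g(k) = mex{g(k−s) : s ∈ {3, 7, 10}, s ≤ k}:
g(0) = mex{} = 0
g(1) = mex{} = 0
g(2) = mex{} = 0
g(3) = mex{0} = 1
g(4) = mex{0} = 1
g(5) = mex{0} = 1
g(6) = mex{1} = 0
g(7) = mex{0,1} = 2
g(8) = mex{0,1} = 2
g(9) = mex{0} = 1
g(10) = mex{0,1,2} = 3
g(11) = mex{0,1,2} = 3
g(12) = mex{0,1} = 2
So g(12) = 2.

2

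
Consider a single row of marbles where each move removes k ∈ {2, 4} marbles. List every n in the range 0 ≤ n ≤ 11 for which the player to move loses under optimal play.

0, 1, 6, 7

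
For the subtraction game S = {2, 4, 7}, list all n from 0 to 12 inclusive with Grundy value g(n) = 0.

0, 1, 6, 9, 12

Build the Grundy sequence with g(k) = mex{g(k−s) : s ∈ {2, 4, 7}, s ≤ k}:
k:     0  1  2  3  4  5  6  7  8  9 10 11 12
g(k):  0  0  1  1  2  2  0  3  1  0  2  1  0
The P-positions (g = 0) in 0..12 are 0, 1, 6, 9, 12.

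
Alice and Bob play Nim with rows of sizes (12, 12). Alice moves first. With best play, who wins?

Write each in binary and XOR column by column:
  1100  (12)
  1100  (12)
  ----
  0000  (0)
The nim-sum is 0, so this is a P-position: the player to move is in a losing position under optimal play; Alice is about to move from it and so loses — Bob wins.

Bob wins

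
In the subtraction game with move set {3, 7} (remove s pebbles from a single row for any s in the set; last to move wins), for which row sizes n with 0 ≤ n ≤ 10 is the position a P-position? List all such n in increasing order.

Grundy values for subtraction set {3, 7}:
k:     0  1  2  3  4  5  6  7  8  9 10
g(k):  0  0  0  1  1  1  0  2  2  1  0
The P-positions (g = 0) in 0..10 are 0, 1, 2, 6, 10.

0, 1, 2, 6, 10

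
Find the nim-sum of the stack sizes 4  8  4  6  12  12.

Write each in binary and XOR column by column:
  0100  (4)
  1000  (8)
  0100  (4)
  0110  (6)
  1100  (12)
  1100  (12)
  ----
  1110  (14)

14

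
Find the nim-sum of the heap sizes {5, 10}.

Compute the nim-sum pairwise:
5 ⊕ 10 = 15

15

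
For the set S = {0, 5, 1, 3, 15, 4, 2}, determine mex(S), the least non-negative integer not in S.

6

The values 0, 1, 2, 3, 4, 5 are all present; 6 is the first non-negative integer missing from the set.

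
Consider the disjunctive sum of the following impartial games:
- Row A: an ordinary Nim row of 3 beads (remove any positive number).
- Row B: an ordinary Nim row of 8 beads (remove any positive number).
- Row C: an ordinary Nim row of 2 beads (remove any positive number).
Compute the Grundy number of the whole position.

9

Row A is a plain Nim row of size 3, so its Grundy value is 3.
Row B is a plain Nim row of size 8, so its Grundy value is 8.
Row C is a plain Nim row of size 2, so its Grundy value is 2.
By the Sprague-Grundy theorem, the Grundy value of a sum of independent games is the XOR of the component values.
Combined value = 3 XOR 8 XOR 2 = 9.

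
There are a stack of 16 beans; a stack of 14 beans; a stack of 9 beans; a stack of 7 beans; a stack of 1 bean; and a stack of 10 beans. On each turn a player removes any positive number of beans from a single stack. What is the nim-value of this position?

Bitwise XOR of the heap sizes:
  10000  (16)
  01110  (14)
  01001  (9)
  00111  (7)
  00001  (1)
  01010  (10)
  -----
  11011  (27)

27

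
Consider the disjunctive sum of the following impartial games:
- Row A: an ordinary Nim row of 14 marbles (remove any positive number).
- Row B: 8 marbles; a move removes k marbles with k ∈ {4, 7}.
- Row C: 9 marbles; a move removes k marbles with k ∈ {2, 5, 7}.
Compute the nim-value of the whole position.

Row A is a plain Nim row of size 14, so its Grundy value is 14.
For row B, compute g(0), g(1), … with moves {4, 7}:
g(0) = mex{} = 0
g(1) = mex{} = 0
g(2) = mex{} = 0
g(3) = mex{} = 0
g(4) = mex{0} = 1
g(5) = mex{0} = 1
g(6) = mex{0} = 1
g(7) = mex{0} = 1
g(8) = mex{0,1} = 2
So g(8) = 2.
Build the Grundy sequence for row C with g(k) = mex{g(k−s) : s ∈ {2, 5, 7}, s ≤ k}:
k:     0  1  2  3  4  5  6  7  8  9
g(k):  0  0  1  1  0  2  1  3  2  2
So g(9) = 2.
The value of a disjunctive sum is the nim-sum of the parts.
Combined value = 14 XOR 2 XOR 2 = 14.

14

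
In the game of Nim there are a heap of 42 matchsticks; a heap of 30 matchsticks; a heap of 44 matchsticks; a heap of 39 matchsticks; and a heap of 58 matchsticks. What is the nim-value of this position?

Compute the nim-sum pairwise:
42 ⊕ 30 = 52
52 ⊕ 44 = 24
24 ⊕ 39 = 63
63 ⊕ 58 = 5

5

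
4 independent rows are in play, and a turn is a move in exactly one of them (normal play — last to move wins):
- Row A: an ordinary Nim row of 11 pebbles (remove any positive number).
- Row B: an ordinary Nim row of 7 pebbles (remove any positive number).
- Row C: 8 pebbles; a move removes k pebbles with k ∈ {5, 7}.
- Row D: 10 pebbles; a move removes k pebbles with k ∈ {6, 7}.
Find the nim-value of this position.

Row A is a plain Nim row of size 11, so its Grundy value is 11.
Row B is a plain Nim row of size 7, so its Grundy value is 7.
Grundy values for row C (subtraction set {5, 7}):
k:     0  1  2  3  4  5  6  7  8
g(k):  0  0  0  0  0  1  1  1  1
So g(8) = 1.
Build the Grundy sequence for row D with g(k) = mex{g(k−s) : s ∈ {6, 7}, s ≤ k}:
k:     0  1  2  3  4  5  6  7  8  9 10
g(k):  0  0  0  0  0  0  1  1  1  1  1
So g(10) = 1.
By the Sprague-Grundy theorem, the Grundy value of a sum of independent games is the XOR of the component values.
Combined value = 11 ⊕ 7 ⊕ 1 ⊕ 1 = 12.

12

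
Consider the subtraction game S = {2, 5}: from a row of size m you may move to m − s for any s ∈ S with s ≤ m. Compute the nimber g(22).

Compute g(0), g(1), … for moves {2, 5}:
k:     0  1  2  3  4  5  6  7  8  9 10 11 12 13 14 15 16 17 18 19 20 21 22
g(k):  0  0  1  1  0  2  1  0  0  1  1  0  2  1  0  0  1  1  0  2  1  0  0
So g(22) = 0.

0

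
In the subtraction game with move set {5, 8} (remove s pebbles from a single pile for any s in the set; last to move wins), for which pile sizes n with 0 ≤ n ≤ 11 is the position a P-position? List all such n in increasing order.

0, 1, 2, 3, 4

Build the Grundy sequence with g(k) = mex{g(k−s) : s ∈ {5, 8}, s ≤ k}:
g(0) = mex{} = 0
g(1) = mex{} = 0
g(2) = mex{} = 0
g(3) = mex{} = 0
g(4) = mex{} = 0
g(5) = mex{0} = 1
g(6) = mex{0} = 1
g(7) = mex{0} = 1
g(8) = mex{0} = 1
g(9) = mex{0} = 1
g(10) = mex{0,1} = 2
g(11) = mex{0,1} = 2
The P-positions (g = 0) in 0..11 are 0, 1, 2, 3, 4.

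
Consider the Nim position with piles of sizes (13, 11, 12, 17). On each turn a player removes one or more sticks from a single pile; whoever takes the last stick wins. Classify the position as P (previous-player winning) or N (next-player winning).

N-position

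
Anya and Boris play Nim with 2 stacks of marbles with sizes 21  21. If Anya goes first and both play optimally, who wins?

Write each in binary and XOR column by column:
  10101  (21)
  10101  (21)
  -----
  00000  (0)
The nim-sum is 0, so this is a P-position: the player to move is in a losing position under optimal play; Anya is about to move from it and so loses — Boris wins.

Boris wins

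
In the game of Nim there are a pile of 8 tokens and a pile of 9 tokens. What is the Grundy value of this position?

1

Compute the nim-sum pairwise:
8 ⊕ 9 = 1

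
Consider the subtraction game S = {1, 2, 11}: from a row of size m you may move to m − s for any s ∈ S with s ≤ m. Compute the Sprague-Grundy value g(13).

1

Compute g(0), g(1), … for moves {1, 2, 11}:
k:     0  1  2  3  4  5  6  7  8  9 10 11 12 13
g(k):  0  1  2  0  1  2  0  1  2  0  1  2  0  1
So g(13) = 1.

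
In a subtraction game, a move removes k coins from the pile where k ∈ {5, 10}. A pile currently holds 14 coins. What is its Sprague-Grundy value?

Compute g(0), g(1), … for moves {5, 10}:
k:     0  1  2  3  4  5  6  7  8  9 10 11 12 13 14
g(k):  0  0  0  0  0  1  1  1  1  1  2  2  2  2  2
So g(14) = 2.

2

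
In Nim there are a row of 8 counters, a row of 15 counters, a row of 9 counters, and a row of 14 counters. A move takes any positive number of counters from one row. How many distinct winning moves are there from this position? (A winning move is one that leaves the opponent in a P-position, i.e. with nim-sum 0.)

Nim-sum: 8 ^ 15 ^ 9 ^ 14 = 0.
The nim-sum is already 0, so every move leaves a nonzero nim-sum — there are no winning moves.

0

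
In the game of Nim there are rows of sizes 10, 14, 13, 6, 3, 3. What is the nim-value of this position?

Nim-sum: 10 XOR 14 XOR 13 XOR 6 XOR 3 XOR 3 = 15.

15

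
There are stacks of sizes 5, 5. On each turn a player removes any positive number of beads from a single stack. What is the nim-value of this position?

Bitwise XOR of the heap sizes:
  101  (5)
  101  (5)
  ---
  000  (0)

0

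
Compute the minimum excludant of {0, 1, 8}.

2

The values 0, 1 are all present; 2 is the first non-negative integer missing from the set.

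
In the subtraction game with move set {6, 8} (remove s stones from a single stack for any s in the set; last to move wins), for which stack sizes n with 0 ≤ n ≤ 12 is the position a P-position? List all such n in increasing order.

Grundy values for subtraction set {6, 8}:
k:     0  1  2  3  4  5  6  7  8  9 10 11 12
g(k):  0  0  0  0  0  0  1  1  1  1  1  1  2
The P-positions (g = 0) in 0..12 are 0, 1, 2, 3, 4, 5.

0, 1, 2, 3, 4, 5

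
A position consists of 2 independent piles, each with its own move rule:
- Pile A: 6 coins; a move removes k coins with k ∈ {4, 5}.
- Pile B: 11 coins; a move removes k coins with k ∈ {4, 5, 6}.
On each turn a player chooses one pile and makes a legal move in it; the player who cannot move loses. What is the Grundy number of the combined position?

1

Build the Grundy sequence for pile A with g(k) = mex{g(k−s) : s ∈ {4, 5}, s ≤ k}:
g(0) = mex{} = 0
g(1) = mex{} = 0
g(2) = mex{} = 0
g(3) = mex{} = 0
g(4) = mex{0} = 1
g(5) = mex{0} = 1
g(6) = mex{0} = 1
So g(6) = 1.
Grundy values for pile B (subtraction set {4, 5, 6}):
k:     0  1  2  3  4  5  6  7  8  9 10 11
g(k):  0  0  0  0  1  1  1  1  2  2  0  0
So g(11) = 0.
The value of a disjunctive sum is the nim-sum of the parts.
Combined value = 1 ⊕ 0 = 1.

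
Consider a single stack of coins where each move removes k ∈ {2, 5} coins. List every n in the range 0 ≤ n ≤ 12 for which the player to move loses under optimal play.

0, 1, 4, 7, 8, 11

Grundy values for subtraction set {2, 5}:
k:     0  1  2  3  4  5  6  7  8  9 10 11 12
g(k):  0  0  1  1  0  2  1  0  0  1  1  0  2
The P-positions (g = 0) in 0..12 are 0, 1, 4, 7, 8, 11.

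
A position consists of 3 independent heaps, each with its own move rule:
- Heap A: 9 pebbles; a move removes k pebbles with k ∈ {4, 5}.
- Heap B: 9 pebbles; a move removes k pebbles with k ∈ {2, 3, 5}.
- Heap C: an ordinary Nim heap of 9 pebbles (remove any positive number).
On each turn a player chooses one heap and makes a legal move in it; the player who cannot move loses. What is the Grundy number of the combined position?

For heap A, compute g(0), g(1), … with moves {4, 5}:
k:     0  1  2  3  4  5  6  7  8  9
g(k):  0  0  0  0  1  1  1  1  2  0
So g(9) = 0.
For heap B, compute g(0), g(1), … with moves {2, 3, 5}:
k:     0  1  2  3  4  5  6  7  8  9
g(k):  0  0  1  1  2  2  3  0  0  1
So g(9) = 1.
Heap C is a plain Nim heap of size 9, so its Grundy value is 9.
By the Sprague-Grundy theorem, the Grundy value of a sum of independent games is the XOR of the component values.
Combined value = 0 ⊕ 1 ⊕ 9 = 8.

8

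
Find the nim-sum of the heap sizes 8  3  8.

3

In binary:
  1000  (8)
  0011  (3)
  1000  (8)
  ----
  0011  (3)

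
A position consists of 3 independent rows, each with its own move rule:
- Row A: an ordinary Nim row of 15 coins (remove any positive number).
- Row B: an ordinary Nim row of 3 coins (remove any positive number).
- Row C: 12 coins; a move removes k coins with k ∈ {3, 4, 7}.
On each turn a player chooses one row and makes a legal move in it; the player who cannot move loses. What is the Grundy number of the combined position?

Row A is a plain Nim row of size 15, so its Grundy value is 15.
Row B is a plain Nim row of size 3, so its Grundy value is 3.
Build the Grundy sequence for row C with g(k) = mex{g(k−s) : s ∈ {3, 4, 7}, s ≤ k}:
k:     0  1  2  3  4  5  6  7  8  9 10 11 12
g(k):  0  0  0  1  1  1  2  2  2  3  0  0  0
So g(12) = 0.
By the Sprague-Grundy theorem, the Grundy value of a sum of independent games is the XOR of the component values.
Combined value = 15 ⊕ 3 ⊕ 0 = 12.

12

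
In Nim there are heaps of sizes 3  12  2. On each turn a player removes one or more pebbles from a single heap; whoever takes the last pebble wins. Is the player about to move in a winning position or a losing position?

Write each in binary and XOR column by column:
  0011  (3)
  1100  (12)
  0010  (2)
  ----
  1101  (13)
The nim-sum is 13 ≠ 0, so this is an N-position: the player to move can win.

Winning position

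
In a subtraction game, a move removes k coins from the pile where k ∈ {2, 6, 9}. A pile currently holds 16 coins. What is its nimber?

0

Compute g(0), g(1), … for moves {2, 6, 9}:
k:     0  1  2  3  4  5  6  7  8  9 10 11 12 13 14 15 16
g(k):  0  0  1  1  0  0  1  1  0  2  1  3  0  2  1  0  0
So g(16) = 0.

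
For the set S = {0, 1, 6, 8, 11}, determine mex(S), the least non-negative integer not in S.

The values 0, 1 are all present; 2 is the first non-negative integer missing from the set.

2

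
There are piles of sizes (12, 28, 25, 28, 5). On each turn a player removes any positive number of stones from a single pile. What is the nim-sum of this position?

16

Bitwise XOR of the heap sizes:
  01100  (12)
  11100  (28)
  11001  (25)
  11100  (28)
  00101  (5)
  -----
  10000  (16)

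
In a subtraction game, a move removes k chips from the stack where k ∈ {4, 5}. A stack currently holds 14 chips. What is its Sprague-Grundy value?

Grundy values for subtraction set {4, 5}:
g(0) = mex{} = 0
g(1) = mex{} = 0
g(2) = mex{} = 0
g(3) = mex{} = 0
g(4) = mex{0} = 1
g(5) = mex{0} = 1
g(6) = mex{0} = 1
g(7) = mex{0} = 1
g(8) = mex{0,1} = 2
g(9) = mex{1} = 0
g(10) = mex{1} = 0
g(11) = mex{1} = 0
g(12) = mex{1,2} = 0
g(13) = mex{0,2} = 1
g(14) = mex{0} = 1
So g(14) = 1.

1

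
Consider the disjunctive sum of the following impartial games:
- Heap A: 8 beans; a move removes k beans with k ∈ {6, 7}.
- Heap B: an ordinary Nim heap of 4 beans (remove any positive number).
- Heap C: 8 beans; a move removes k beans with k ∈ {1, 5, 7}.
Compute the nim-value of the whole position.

5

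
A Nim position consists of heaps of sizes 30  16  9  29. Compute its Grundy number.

26

Compute the nim-sum pairwise:
30 XOR 16 = 14
14 XOR 9 = 7
7 XOR 29 = 26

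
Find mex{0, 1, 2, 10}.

3

The values 0, 1, 2 are all present; 3 is the first non-negative integer missing from the set.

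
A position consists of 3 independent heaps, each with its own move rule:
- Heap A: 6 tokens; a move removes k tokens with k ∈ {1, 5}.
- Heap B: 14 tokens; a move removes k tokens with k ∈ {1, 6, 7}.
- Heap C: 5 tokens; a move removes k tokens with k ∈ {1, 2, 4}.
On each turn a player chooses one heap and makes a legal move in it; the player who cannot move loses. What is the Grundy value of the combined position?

2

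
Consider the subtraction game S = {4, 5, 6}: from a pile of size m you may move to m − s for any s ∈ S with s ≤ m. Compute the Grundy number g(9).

2

Grundy values for subtraction set {4, 5, 6}:
g(0) = mex{} = 0
g(1) = mex{} = 0
g(2) = mex{} = 0
g(3) = mex{} = 0
g(4) = mex{0} = 1
g(5) = mex{0} = 1
g(6) = mex{0} = 1
g(7) = mex{0} = 1
g(8) = mex{0,1} = 2
g(9) = mex{0,1} = 2
So g(9) = 2.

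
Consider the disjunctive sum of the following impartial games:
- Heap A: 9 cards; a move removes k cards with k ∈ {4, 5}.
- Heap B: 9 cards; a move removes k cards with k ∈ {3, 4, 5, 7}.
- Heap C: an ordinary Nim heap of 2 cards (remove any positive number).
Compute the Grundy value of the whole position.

1

Grundy values for heap A (subtraction set {4, 5}):
g(0) = mex{} = 0
g(1) = mex{} = 0
g(2) = mex{} = 0
g(3) = mex{} = 0
g(4) = mex{0} = 1
g(5) = mex{0} = 1
g(6) = mex{0} = 1
g(7) = mex{0} = 1
g(8) = mex{0,1} = 2
g(9) = mex{1} = 0
So g(9) = 0.
Build the Grundy sequence for heap B with g(k) = mex{g(k−s) : s ∈ {3, 4, 5, 7}, s ≤ k}:
k:     0  1  2  3  4  5  6  7  8  9
g(k):  0  0  0  1  1  1  2  2  2  3
So g(9) = 3.
Heap C is a plain Nim heap of size 2, so its Grundy value is 2.
The value of a disjunctive sum is the nim-sum of the parts.
Combined value = 0 ⊕ 3 ⊕ 2 = 1.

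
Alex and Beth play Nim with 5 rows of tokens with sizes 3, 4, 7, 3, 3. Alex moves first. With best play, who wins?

Compute the nim-sum pairwise:
3 ^ 4 = 7
7 ^ 7 = 0
0 ^ 3 = 3
3 ^ 3 = 0
The nim-sum is 0, so this is a P-position: the player to move is in a losing position under optimal play; Alex is about to move from it and so loses — Beth wins.

Beth wins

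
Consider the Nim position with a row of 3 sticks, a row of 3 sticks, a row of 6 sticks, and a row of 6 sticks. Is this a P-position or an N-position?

P-position

Nim-sum: 3 XOR 3 XOR 6 XOR 6 = 0.
The nim-sum is 0, so this is a P-position: the player to move is in a losing position under optimal play.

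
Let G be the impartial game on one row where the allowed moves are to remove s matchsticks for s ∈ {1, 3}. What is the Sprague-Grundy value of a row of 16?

0

Grundy values for subtraction set {1, 3}:
k:     0  1  2  3  4  5  6  7  8  9 10 11 12 13 14 15 16
g(k):  0  1  0  1  0  1  0  1  0  1  0  1  0  1  0  1  0
So g(16) = 0.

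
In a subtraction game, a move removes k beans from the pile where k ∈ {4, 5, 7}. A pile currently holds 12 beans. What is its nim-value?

0

Build the Grundy sequence with g(k) = mex{g(k−s) : s ∈ {4, 5, 7}, s ≤ k}:
k:     0  1  2  3  4  5  6  7  8  9 10 11 12
g(k):  0  0  0  0  1  1  1  1  2  2  2  0  0
So g(12) = 0.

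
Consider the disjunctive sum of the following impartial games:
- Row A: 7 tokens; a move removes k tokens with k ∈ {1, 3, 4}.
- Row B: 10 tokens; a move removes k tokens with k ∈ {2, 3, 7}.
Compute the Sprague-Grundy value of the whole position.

Build the Grundy sequence for row A with g(k) = mex{g(k−s) : s ∈ {1, 3, 4}, s ≤ k}:
k:     0  1  2  3  4  5  6  7
g(k):  0  1  0  1  2  3  2  0
So g(7) = 0.
Grundy values for row B (subtraction set {2, 3, 7}):
g(0) = mex{} = 0
g(1) = mex{} = 0
g(2) = mex{0} = 1
g(3) = mex{0} = 1
g(4) = mex{0,1} = 2
g(5) = mex{1} = 0
g(6) = mex{1,2} = 0
g(7) = mex{0,2} = 1
g(8) = mex{0} = 1
g(9) = mex{0,1} = 2
g(10) = mex{1} = 0
So g(10) = 0.
The value of a disjunctive sum is the nim-sum of the parts.
Combined value = 0 XOR 0 = 0.

0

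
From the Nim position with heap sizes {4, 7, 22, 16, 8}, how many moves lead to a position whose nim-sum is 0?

1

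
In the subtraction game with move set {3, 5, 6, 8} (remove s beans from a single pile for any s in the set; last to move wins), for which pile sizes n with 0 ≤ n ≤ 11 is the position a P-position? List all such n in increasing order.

0, 1, 2, 11

Compute g(0), g(1), … for moves {3, 5, 6, 8}:
g(0) = mex{} = 0
g(1) = mex{} = 0
g(2) = mex{} = 0
g(3) = mex{0} = 1
g(4) = mex{0} = 1
g(5) = mex{0} = 1
g(6) = mex{0,1} = 2
g(7) = mex{0,1} = 2
g(8) = mex{0,1} = 2
g(9) = mex{0,1,2} = 3
g(10) = mex{0,1,2} = 3
g(11) = mex{1,2} = 0
The P-positions (g = 0) in 0..11 are 0, 1, 2, 11.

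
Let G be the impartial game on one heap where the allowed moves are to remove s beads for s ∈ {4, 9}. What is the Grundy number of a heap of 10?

2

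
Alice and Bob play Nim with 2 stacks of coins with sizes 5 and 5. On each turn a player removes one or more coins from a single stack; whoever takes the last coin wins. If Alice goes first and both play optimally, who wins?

Compute the nim-sum pairwise:
5 ^ 5 = 0
The nim-sum is 0, so this is a P-position: the player to move is in a losing position under optimal play; Alice is about to move from it and so loses — Bob wins.

Bob wins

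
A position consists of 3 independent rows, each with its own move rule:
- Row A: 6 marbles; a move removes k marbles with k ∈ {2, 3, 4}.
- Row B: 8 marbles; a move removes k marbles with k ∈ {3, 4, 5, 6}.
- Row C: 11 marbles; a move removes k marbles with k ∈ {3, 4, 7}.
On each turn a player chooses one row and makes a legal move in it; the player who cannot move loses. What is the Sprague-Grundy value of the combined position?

Build the Grundy sequence for row A with g(k) = mex{g(k−s) : s ∈ {2, 3, 4}, s ≤ k}:
k:     0  1  2  3  4  5  6
g(k):  0  0  1  1  2  2  0
So g(6) = 0.
For row B, compute g(0), g(1), … with moves {3, 4, 5, 6}:
k:     0  1  2  3  4  5  6  7  8
g(k):  0  0  0  1  1  1  2  2  2
So g(8) = 2.
For row C, compute g(0), g(1), … with moves {3, 4, 7}:
k:     0  1  2  3  4  5  6  7  8  9 10 11
g(k):  0  0  0  1  1  1  2  2  2  3  0  0
So g(11) = 0.
By the Sprague-Grundy theorem, the Grundy value of a sum of independent games is the XOR of the component values.
Combined value = 0 ⊕ 2 ⊕ 0 = 2.

2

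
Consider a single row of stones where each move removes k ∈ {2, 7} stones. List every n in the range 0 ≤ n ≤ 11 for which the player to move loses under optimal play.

0, 1, 4, 5, 9, 10

Compute g(0), g(1), … for moves {2, 7}:
g(0) = mex{} = 0
g(1) = mex{} = 0
g(2) = mex{0} = 1
g(3) = mex{0} = 1
g(4) = mex{1} = 0
g(5) = mex{1} = 0
g(6) = mex{0} = 1
g(7) = mex{0} = 1
g(8) = mex{0,1} = 2
g(9) = mex{1} = 0
g(10) = mex{1,2} = 0
g(11) = mex{0} = 1
The P-positions (g = 0) in 0..11 are 0, 1, 4, 5, 9, 10.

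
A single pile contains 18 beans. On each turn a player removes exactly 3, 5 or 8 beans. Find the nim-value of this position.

Build the Grundy sequence with g(k) = mex{g(k−s) : s ∈ {3, 5, 8}, s ≤ k}:
k:     0  1  2  3  4  5  6  7  8  9 10 11 12 13 14 15 16 17 18
g(k):  0  0  0  1  1  1  2  2  2  3  3  0  0  0  1  1  1  2  2
So g(18) = 2.

2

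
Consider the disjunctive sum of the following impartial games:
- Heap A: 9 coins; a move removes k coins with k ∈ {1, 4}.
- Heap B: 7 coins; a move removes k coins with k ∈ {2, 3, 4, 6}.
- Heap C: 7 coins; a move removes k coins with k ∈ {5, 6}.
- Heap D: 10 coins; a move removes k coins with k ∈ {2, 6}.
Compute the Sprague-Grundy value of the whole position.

1

Grundy values for heap A (subtraction set {1, 4}):
k:     0  1  2  3  4  5  6  7  8  9
g(k):  0  1  0  1  2  0  1  0  1  2
So g(9) = 2.
Grundy values for heap B (subtraction set {2, 3, 4, 6}):
k:     0  1  2  3  4  5  6  7
g(k):  0  0  1  1  2  2  3  3
So g(7) = 3.
Build the Grundy sequence for heap C with g(k) = mex{g(k−s) : s ∈ {5, 6}, s ≤ k}:
k:     0  1  2  3  4  5  6  7
g(k):  0  0  0  0  0  1  1  1
So g(7) = 1.
Grundy values for heap D (subtraction set {2, 6}):
g(0) = mex{} = 0
g(1) = mex{} = 0
g(2) = mex{0} = 1
g(3) = mex{0} = 1
g(4) = mex{1} = 0
g(5) = mex{1} = 0
g(6) = mex{0} = 1
g(7) = mex{0} = 1
g(8) = mex{1} = 0
g(9) = mex{1} = 0
g(10) = mex{0} = 1
So g(10) = 1.
The value of a disjunctive sum is the nim-sum of the parts.
Combined value = 2 XOR 3 XOR 1 XOR 1 = 1.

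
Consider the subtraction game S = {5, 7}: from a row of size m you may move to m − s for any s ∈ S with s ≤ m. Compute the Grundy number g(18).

1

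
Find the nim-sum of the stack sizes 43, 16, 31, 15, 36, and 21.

Write each in binary and XOR column by column:
  101011  (43)
  010000  (16)
  011111  (31)
  001111  (15)
  100100  (36)
  010101  (21)
  ------
  011010  (26)

26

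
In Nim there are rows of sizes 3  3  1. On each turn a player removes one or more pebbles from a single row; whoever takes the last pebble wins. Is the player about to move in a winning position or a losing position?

Nim-sum: 3 ⊕ 3 ⊕ 1 = 1.
The nim-sum is 1 ≠ 0, so this is an N-position: the player to move can win.

Winning position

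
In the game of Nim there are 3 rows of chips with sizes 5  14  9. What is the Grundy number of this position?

Bitwise XOR of the heap sizes:
  0101  (5)
  1110  (14)
  1001  (9)
  ----
  0010  (2)

2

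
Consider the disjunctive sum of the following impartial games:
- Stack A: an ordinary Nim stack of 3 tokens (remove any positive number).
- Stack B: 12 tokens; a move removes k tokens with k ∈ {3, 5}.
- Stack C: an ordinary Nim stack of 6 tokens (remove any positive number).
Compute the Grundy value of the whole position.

Stack A is a plain Nim stack of size 3, so its Grundy value is 3.
For stack B, compute g(0), g(1), … with moves {3, 5}:
g(0) = mex{} = 0
g(1) = mex{} = 0
g(2) = mex{} = 0
g(3) = mex{0} = 1
g(4) = mex{0} = 1
g(5) = mex{0} = 1
g(6) = mex{0,1} = 2
g(7) = mex{0,1} = 2
g(8) = mex{1} = 0
g(9) = mex{1,2} = 0
g(10) = mex{1,2} = 0
g(11) = mex{0,2} = 1
g(12) = mex{0,2} = 1
So g(12) = 1.
Stack C is a plain Nim stack of size 6, so its Grundy value is 6.
By the Sprague-Grundy theorem, the Grundy value of a sum of independent games is the XOR of the component values.
Combined value = 3 ⊕ 1 ⊕ 6 = 4.

4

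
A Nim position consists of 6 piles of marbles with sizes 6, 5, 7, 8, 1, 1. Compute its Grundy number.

Compute the nim-sum pairwise:
6 XOR 5 = 3
3 XOR 7 = 4
4 XOR 8 = 12
12 XOR 1 = 13
13 XOR 1 = 12

12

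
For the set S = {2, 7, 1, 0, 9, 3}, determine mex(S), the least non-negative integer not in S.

4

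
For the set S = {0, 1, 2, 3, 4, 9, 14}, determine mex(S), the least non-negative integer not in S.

The values 0, 1, 2, 3, 4 are all present; 5 is the first non-negative integer missing from the set.

5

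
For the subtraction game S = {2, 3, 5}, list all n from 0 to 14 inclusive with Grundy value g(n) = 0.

0, 1, 7, 8, 14

Build the Grundy sequence with g(k) = mex{g(k−s) : s ∈ {2, 3, 5}, s ≤ k}:
k:     0  1  2  3  4  5  6  7  8  9 10 11 12 13 14
g(k):  0  0  1  1  2  2  3  0  0  1  1  2  2  3  0
The P-positions (g = 0) in 0..14 are 0, 1, 7, 8, 14.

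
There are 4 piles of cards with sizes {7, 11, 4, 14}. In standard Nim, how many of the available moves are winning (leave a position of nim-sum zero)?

3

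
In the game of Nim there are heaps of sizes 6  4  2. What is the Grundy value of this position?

0

Bitwise XOR of the heap sizes:
  110  (6)
  100  (4)
  010  (2)
  ---
  000  (0)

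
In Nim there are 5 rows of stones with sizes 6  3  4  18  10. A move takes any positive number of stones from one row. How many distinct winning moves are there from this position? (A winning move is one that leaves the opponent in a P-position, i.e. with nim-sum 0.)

Bitwise XOR of the heap sizes:
  00110  (6)
  00011  (3)
  00100  (4)
  10010  (18)
  01010  (10)
  -----
  11001  (25)
The overall nim-sum is X = 25. A row of size p has a winning move iff p XOR X < p (reduce it to p XOR X).
  6: 6 XOR 25 = 31 ≥ 6 — no move.
  3: 3 XOR 25 = 26 ≥ 3 — no move.
  4: 4 XOR 25 = 29 ≥ 4 — no move.
  18: 18 XOR 25 = 11 < 18 — winning move (to 11).
  10: 10 XOR 25 = 19 ≥ 10 — no move.
That gives 1 winning move.

1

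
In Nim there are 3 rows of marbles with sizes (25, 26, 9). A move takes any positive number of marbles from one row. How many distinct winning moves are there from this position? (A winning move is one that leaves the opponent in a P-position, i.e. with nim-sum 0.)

3

Nim-sum: 25 ^ 26 ^ 9 = 10.
The overall nim-sum is X = 10. A row of size p has a winning move iff p XOR X < p (reduce it to p XOR X).
  25: 25 XOR 10 = 19 < 25 — winning move (to 19).
  26: 26 XOR 10 = 16 < 26 — winning move (to 16).
  9: 9 XOR 10 = 3 < 9 — winning move (to 3).
That gives 3 winning moves.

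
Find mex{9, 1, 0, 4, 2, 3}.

The values 0, 1, 2, 3, 4 are all present; 5 is the first non-negative integer missing from the set.

5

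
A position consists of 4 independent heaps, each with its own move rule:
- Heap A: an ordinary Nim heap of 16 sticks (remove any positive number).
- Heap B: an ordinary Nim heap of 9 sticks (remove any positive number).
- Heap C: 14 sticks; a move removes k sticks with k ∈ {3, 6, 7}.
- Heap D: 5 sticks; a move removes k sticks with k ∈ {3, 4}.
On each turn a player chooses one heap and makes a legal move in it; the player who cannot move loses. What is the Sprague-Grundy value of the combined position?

Heap A is a plain Nim heap of size 16, so its Grundy value is 16.
Heap B is a plain Nim heap of size 9, so its Grundy value is 9.
Build the Grundy sequence for heap C with g(k) = mex{g(k−s) : s ∈ {3, 6, 7}, s ≤ k}:
k:     0  1  2  3  4  5  6  7  8  9 10 11 12 13 14
g(k):  0  0  0  1  1  1  2  2  2  3  0  0  0  1  1
So g(14) = 1.
Build the Grundy sequence for heap D with g(k) = mex{g(k−s) : s ∈ {3, 4}, s ≤ k}:
g(0) = mex{} = 0
g(1) = mex{} = 0
g(2) = mex{} = 0
g(3) = mex{0} = 1
g(4) = mex{0} = 1
g(5) = mex{0} = 1
So g(5) = 1.
The value of a disjunctive sum is the nim-sum of the parts.
Combined value = 16 XOR 9 XOR 1 XOR 1 = 25.

25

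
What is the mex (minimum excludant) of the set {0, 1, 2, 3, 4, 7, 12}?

The values 0, 1, 2, 3, 4 are all present; 5 is the first non-negative integer missing from the set.

5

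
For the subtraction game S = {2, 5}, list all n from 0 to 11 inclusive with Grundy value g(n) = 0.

0, 1, 4, 7, 8, 11

Grundy values for subtraction set {2, 5}:
g(0) = mex{} = 0
g(1) = mex{} = 0
g(2) = mex{0} = 1
g(3) = mex{0} = 1
g(4) = mex{1} = 0
g(5) = mex{0,1} = 2
g(6) = mex{0} = 1
g(7) = mex{1,2} = 0
g(8) = mex{1} = 0
g(9) = mex{0} = 1
g(10) = mex{0,2} = 1
g(11) = mex{1} = 0
The P-positions (g = 0) in 0..11 are 0, 1, 4, 7, 8, 11.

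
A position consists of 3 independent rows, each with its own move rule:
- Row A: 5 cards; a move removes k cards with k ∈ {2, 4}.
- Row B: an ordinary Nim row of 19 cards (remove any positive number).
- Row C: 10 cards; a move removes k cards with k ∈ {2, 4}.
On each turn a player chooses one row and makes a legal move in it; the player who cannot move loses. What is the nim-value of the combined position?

19

Build the Grundy sequence for row A with g(k) = mex{g(k−s) : s ∈ {2, 4}, s ≤ k}:
g(0) = mex{} = 0
g(1) = mex{} = 0
g(2) = mex{0} = 1
g(3) = mex{0} = 1
g(4) = mex{0,1} = 2
g(5) = mex{0,1} = 2
So g(5) = 2.
Row B is a plain Nim row of size 19, so its Grundy value is 19.
Grundy values for row C (subtraction set {2, 4}):
k:     0  1  2  3  4  5  6  7  8  9 10
g(k):  0  0  1  1  2  2  0  0  1  1  2
So g(10) = 2.
By the Sprague-Grundy theorem, the Grundy value of a sum of independent games is the XOR of the component values.
Combined value = 2 ⊕ 19 ⊕ 2 = 19.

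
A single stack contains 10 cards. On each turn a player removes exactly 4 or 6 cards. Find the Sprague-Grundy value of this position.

Compute g(0), g(1), … for moves {4, 6}:
g(0) = mex{} = 0
g(1) = mex{} = 0
g(2) = mex{} = 0
g(3) = mex{} = 0
g(4) = mex{0} = 1
g(5) = mex{0} = 1
g(6) = mex{0} = 1
g(7) = mex{0} = 1
g(8) = mex{0,1} = 2
g(9) = mex{0,1} = 2
g(10) = mex{1} = 0
So g(10) = 0.

0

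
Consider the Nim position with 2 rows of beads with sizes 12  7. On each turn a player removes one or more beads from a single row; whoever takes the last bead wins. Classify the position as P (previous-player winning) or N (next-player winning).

N-position

Nim-sum: 12 XOR 7 = 11.
The nim-sum is 11 ≠ 0, so this is an N-position: the player to move can win.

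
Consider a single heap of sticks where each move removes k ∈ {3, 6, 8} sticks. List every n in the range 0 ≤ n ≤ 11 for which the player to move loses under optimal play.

0, 1, 2, 11

Compute g(0), g(1), … for moves {3, 6, 8}:
g(0) = mex{} = 0
g(1) = mex{} = 0
g(2) = mex{} = 0
g(3) = mex{0} = 1
g(4) = mex{0} = 1
g(5) = mex{0} = 1
g(6) = mex{0,1} = 2
g(7) = mex{0,1} = 2
g(8) = mex{0,1} = 2
g(9) = mex{0,1,2} = 3
g(10) = mex{0,1,2} = 3
g(11) = mex{1,2} = 0
The P-positions (g = 0) in 0..11 are 0, 1, 2, 11.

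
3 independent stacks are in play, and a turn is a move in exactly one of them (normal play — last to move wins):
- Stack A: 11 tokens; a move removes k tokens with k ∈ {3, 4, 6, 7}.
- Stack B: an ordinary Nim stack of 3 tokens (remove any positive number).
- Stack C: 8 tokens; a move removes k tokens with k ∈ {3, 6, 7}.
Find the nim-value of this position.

For stack A, compute g(0), g(1), … with moves {3, 4, 6, 7}:
g(0) = mex{} = 0
g(1) = mex{} = 0
g(2) = mex{} = 0
g(3) = mex{0} = 1
g(4) = mex{0} = 1
g(5) = mex{0} = 1
g(6) = mex{0,1} = 2
g(7) = mex{0,1} = 2
g(8) = mex{0,1} = 2
g(9) = mex{0,1,2} = 3
g(10) = mex{1,2} = 0
g(11) = mex{1,2} = 0
So g(11) = 0.
Stack B is a plain Nim stack of size 3, so its Grundy value is 3.
Grundy values for stack C (subtraction set {3, 6, 7}):
k:     0  1  2  3  4  5  6  7  8
g(k):  0  0  0  1  1  1  2  2  2
So g(8) = 2.
By the Sprague-Grundy theorem, the Grundy value of a sum of independent games is the XOR of the component values.
Combined value = 0 ⊕ 3 ⊕ 2 = 1.

1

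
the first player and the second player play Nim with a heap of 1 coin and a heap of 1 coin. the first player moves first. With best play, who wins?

the second player wins

Bitwise XOR of the heap sizes:
  1  (1)
  1  (1)
  -
  0  (0)
The nim-sum is 0, so this is a P-position: the player to move is in a losing position under optimal play; the first player is about to move from it and so loses — the second player wins.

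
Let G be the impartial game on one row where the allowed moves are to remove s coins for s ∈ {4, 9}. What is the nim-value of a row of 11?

2

Grundy values for subtraction set {4, 9}:
g(0) = mex{} = 0
g(1) = mex{} = 0
g(2) = mex{} = 0
g(3) = mex{} = 0
g(4) = mex{0} = 1
g(5) = mex{0} = 1
g(6) = mex{0} = 1
g(7) = mex{0} = 1
g(8) = mex{1} = 0
g(9) = mex{0,1} = 2
g(10) = mex{0,1} = 2
g(11) = mex{0,1} = 2
So g(11) = 2.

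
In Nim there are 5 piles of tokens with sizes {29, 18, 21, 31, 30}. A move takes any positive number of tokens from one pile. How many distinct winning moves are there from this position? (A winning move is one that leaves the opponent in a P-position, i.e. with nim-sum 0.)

5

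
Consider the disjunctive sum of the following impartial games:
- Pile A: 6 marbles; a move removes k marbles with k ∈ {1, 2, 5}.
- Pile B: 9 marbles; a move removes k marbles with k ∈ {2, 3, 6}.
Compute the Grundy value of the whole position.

0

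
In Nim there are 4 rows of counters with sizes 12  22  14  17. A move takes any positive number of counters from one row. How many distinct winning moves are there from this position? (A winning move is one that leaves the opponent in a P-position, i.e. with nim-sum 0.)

In binary:
  01100  (12)
  10110  (22)
  01110  (14)
  10001  (17)
  -----
  00101  (5)
The overall nim-sum is X = 5. A row of size p has a winning move iff p XOR X < p (reduce it to p XOR X).
  12: 12 XOR 5 = 9 < 12 — winning move (to 9).
  22: 22 XOR 5 = 19 < 22 — winning move (to 19).
  14: 14 XOR 5 = 11 < 14 — winning move (to 11).
  17: 17 XOR 5 = 20 ≥ 17 — no move.
That gives 3 winning moves.

3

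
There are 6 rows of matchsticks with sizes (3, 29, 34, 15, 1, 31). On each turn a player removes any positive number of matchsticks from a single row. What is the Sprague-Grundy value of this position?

Nim-sum: 3 ⊕ 29 ⊕ 34 ⊕ 15 ⊕ 1 ⊕ 31 = 45.

45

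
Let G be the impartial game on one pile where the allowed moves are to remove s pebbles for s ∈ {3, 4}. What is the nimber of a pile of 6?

2

Build the Grundy sequence with g(k) = mex{g(k−s) : s ∈ {3, 4}, s ≤ k}:
k:     0  1  2  3  4  5  6
g(k):  0  0  0  1  1  1  2
So g(6) = 2.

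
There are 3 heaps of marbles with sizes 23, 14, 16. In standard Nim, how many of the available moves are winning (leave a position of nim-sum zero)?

1

Write each in binary and XOR column by column:
  10111  (23)
  01110  (14)
  10000  (16)
  -----
  01001  (9)
The overall nim-sum is X = 9. A heap of size p has a winning move iff p XOR X < p (reduce it to p XOR X).
  23: 23 XOR 9 = 30 ≥ 23 — no move.
  14: 14 XOR 9 = 7 < 14 — winning move (to 7).
  16: 16 XOR 9 = 25 ≥ 16 — no move.
That gives 1 winning move.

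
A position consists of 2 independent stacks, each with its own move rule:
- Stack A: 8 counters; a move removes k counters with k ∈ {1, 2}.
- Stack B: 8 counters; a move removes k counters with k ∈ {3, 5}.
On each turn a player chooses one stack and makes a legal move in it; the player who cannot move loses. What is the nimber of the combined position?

2

Grundy values for stack A (subtraction set {1, 2}):
k:     0  1  2  3  4  5  6  7  8
g(k):  0  1  2  0  1  2  0  1  2
So g(8) = 2.
Build the Grundy sequence for stack B with g(k) = mex{g(k−s) : s ∈ {3, 5}, s ≤ k}:
k:     0  1  2  3  4  5  6  7  8
g(k):  0  0  0  1  1  1  2  2  0
So g(8) = 0.
The value of a disjunctive sum is the nim-sum of the parts.
Combined value = 2 ⊕ 0 = 2.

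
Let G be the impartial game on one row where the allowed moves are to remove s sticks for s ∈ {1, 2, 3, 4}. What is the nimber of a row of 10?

0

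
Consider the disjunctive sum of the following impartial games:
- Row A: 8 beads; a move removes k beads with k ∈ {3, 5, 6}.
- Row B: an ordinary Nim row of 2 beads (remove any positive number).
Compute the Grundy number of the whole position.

0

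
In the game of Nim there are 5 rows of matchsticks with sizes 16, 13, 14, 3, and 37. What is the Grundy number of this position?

Compute the nim-sum pairwise:
16 ⊕ 13 = 29
29 ⊕ 14 = 19
19 ⊕ 3 = 16
16 ⊕ 37 = 53

53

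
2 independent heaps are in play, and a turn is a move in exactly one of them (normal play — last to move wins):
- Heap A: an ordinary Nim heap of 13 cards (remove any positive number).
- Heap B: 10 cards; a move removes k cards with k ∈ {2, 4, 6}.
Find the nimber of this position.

12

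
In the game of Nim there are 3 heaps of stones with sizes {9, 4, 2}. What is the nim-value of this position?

15

Bitwise XOR of the heap sizes:
  1001  (9)
  0100  (4)
  0010  (2)
  ----
  1111  (15)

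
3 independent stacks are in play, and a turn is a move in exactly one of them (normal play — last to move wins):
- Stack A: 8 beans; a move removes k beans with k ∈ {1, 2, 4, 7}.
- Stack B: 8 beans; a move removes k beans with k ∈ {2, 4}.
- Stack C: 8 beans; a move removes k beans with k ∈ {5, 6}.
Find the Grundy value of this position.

2

Grundy values for stack A (subtraction set {1, 2, 4, 7}):
k:     0  1  2  3  4  5  6  7  8
g(k):  0  1  2  0  1  2  0  1  2
So g(8) = 2.
For stack B, compute g(0), g(1), … with moves {2, 4}:
k:     0  1  2  3  4  5  6  7  8
g(k):  0  0  1  1  2  2  0  0  1
So g(8) = 1.
Build the Grundy sequence for stack C with g(k) = mex{g(k−s) : s ∈ {5, 6}, s ≤ k}:
g(0) = mex{} = 0
g(1) = mex{} = 0
g(2) = mex{} = 0
g(3) = mex{} = 0
g(4) = mex{} = 0
g(5) = mex{0} = 1
g(6) = mex{0} = 1
g(7) = mex{0} = 1
g(8) = mex{0} = 1
So g(8) = 1.
By the Sprague-Grundy theorem, the Grundy value of a sum of independent games is the XOR of the component values.
Combined value = 2 ⊕ 1 ⊕ 1 = 2.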